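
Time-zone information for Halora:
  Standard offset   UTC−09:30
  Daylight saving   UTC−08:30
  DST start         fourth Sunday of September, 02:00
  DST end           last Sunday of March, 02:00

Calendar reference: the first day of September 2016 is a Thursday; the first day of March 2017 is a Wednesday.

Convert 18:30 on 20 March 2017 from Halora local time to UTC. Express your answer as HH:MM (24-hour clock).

03:00

1 September 2016 is a Thursday, so the first Sunday is September 4 and the fourth is September 25.
1 March 2017 is a Wednesday, so Sundays fall on 5, 12, 19, 26; the last is March 26.
20 March 2017 lies within the daylight-saving period (25 September 2016 – 26 March 2017), so Halora is on daylight time, UTC−08:30.
18:30 local + 8h30m = 03:00 UTC (rolling into the next day, 21 March 2017).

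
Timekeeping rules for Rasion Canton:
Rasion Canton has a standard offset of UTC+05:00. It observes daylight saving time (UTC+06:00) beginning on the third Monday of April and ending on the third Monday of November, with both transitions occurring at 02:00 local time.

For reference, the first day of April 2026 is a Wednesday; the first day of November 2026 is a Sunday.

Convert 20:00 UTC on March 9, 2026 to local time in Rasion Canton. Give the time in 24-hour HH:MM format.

01:00

1 April 2026 is a Wednesday, so the first Monday is April 6 and the third is April 20.
1 November 2026 is a Sunday, so the first Monday is November 2 and the third is November 16.
At the standard offset (UTC+05:00), 20:00 UTC + 5h = 01:00 Rasion Canton standard time (rolling into the next day, 10 March 2026).
The standard-time date in Rasion Canton, March 10, 2026, does not fall between 20 April and 16 November, so daylight saving is not in effect and Rasion Canton is at UTC+05:00.
20:00 UTC + 5h = 01:00 local (rolling into the next day, 10 March 2026).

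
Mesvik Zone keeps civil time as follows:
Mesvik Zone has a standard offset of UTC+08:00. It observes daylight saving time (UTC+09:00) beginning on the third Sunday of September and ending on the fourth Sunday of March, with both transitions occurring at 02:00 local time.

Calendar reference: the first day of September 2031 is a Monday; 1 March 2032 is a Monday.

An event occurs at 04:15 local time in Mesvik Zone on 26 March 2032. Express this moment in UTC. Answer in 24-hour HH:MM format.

19:15

1 September 2031 is a Monday, so the first Sunday is September 7 and the third is September 21.
1 March 2032 is a Monday, so the first Sunday is March 7 and the fourth is March 28.
26 March 2032 lies within the daylight-saving period (21 September 2031 – 28 March 2032), so Mesvik Zone is on daylight time, UTC+09:00.
04:15 local − 9h = 19:15 UTC (rolling into the previous day, 25 March 2032).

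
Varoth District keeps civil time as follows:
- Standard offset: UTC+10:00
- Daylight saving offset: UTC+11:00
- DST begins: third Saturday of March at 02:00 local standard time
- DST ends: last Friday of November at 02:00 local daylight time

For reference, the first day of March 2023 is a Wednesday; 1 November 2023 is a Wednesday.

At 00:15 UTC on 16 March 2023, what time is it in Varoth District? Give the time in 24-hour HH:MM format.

10:15

1 March 2023 is a Wednesday, so the first Saturday is March 4 and the third is March 18.
1 November 2023 is a Wednesday, so Fridays fall on 3, 10, 17, 24; the last is November 24.
At the standard offset (UTC+10:00), 00:15 UTC + 10h = 10:15 Varoth District standard time.
The standard-time date in Varoth District, 16 March 2023, does not fall between 18 March and 24 November, so daylight saving is not in effect and Varoth District is at UTC+10:00.
00:15 UTC + 10h = 10:15 local.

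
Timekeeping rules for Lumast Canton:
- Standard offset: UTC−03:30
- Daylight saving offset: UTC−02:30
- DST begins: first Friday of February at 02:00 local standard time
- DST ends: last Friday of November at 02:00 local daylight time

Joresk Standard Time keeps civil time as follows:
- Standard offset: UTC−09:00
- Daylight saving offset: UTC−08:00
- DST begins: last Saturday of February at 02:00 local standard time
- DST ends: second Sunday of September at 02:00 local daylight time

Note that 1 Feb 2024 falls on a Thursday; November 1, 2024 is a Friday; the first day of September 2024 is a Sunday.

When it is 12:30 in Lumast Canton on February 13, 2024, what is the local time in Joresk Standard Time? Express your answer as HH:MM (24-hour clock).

06:00

1 February 2024 is a Thursday, so the first Friday is February 2.
1 November 2024 is a Friday, so Fridays fall on 1, 8, 15, 22, 29; the last is November 29.
February 13, 2024 lies within the daylight-saving period (2 February – 29 November), so Lumast Canton is on daylight time, UTC−02:30.
12:30 Lumast Canton + 2h30m = 15:00 UTC.
1 February 2024 is a Thursday, so Saturdays fall on 3, 10, 17, 24; the last is February 24.
1 September 2024 is a Sunday, so the first Sunday is September 1 and the second is September 8.
At the standard offset (UTC−09:00), 15:00 UTC − 9h = 06:00 Joresk Standard Time standard time.
The standard-time date in Joresk Standard Time, February 13, 2024, does not fall between 24 February and 8 September, so daylight saving is not in effect and Joresk Standard Time is at UTC−09:00.
15:00 UTC − 9h = 06:00 Joresk Standard Time.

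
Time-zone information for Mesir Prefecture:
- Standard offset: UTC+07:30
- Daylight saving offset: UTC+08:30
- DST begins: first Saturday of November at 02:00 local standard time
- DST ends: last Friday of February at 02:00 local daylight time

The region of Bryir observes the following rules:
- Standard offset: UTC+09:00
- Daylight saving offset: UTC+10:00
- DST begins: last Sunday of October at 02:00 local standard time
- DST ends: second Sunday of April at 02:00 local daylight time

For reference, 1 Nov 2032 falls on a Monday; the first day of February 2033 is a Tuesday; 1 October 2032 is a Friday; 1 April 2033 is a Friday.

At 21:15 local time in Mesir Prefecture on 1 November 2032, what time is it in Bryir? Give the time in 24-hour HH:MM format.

1 November 2032 is a Monday, so the first Saturday is November 6.
1 February 2033 is a Tuesday, so Fridays fall on 4, 11, 18, 25; the last is February 25.
Daylight saving runs 6 November 2032 – 25 February 2033; 1 November 2032 is outside that window, so Mesir Prefecture is on standard time at UTC+07:30.
21:15 Mesir Prefecture − 7h30m = 13:45 UTC.
1 October 2032 is a Friday, so Sundays fall on 3, 10, 17, 24, 31; the last is October 31.
1 April 2033 is a Friday, so the first Sunday is April 3 and the second is April 10.
At the standard offset (UTC+09:00), 13:45 UTC + 9h = 22:45 Bryir standard time.
Daylight saving runs 31 October 2032 – 10 April 2033; the standard-time date in Bryir, 1 November 2032, is inside that window, so Bryir is at UTC+10:00.
13:45 UTC + 10h = 23:45 Bryir.

23:45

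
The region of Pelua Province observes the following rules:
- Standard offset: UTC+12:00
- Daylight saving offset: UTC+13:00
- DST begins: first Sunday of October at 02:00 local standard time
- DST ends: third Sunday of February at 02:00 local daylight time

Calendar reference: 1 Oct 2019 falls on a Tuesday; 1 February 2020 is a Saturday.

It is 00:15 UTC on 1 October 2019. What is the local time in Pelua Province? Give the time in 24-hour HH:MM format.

12:15

1 October 2019 is a Tuesday, so the first Sunday is October 6.
1 February 2020 is a Saturday, so the first Sunday is February 2 and the third is February 16.
At the standard offset (UTC+12:00), 00:15 UTC + 12h = 12:15 Pelua Province standard time.
The standard-time date in Pelua Province, 1 October 2019, does not fall between 6 October 2019 and 16 February 2020, so daylight saving is not in effect and Pelua Province is at UTC+12:00.
00:15 UTC + 12h = 12:15 local.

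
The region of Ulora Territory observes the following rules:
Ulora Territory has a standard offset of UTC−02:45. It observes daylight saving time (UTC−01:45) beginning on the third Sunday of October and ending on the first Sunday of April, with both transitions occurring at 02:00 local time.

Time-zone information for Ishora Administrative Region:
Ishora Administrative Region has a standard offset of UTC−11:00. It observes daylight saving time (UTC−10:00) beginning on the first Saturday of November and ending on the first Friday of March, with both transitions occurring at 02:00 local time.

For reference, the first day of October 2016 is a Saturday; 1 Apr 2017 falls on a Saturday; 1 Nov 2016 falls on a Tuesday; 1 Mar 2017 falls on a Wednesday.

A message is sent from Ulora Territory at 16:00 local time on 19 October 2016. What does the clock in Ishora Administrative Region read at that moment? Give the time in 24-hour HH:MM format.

06:45

1 October 2016 is a Saturday, so the first Sunday is October 2 and the third is October 16.
1 April 2017 is a Saturday, so the first Sunday is April 2.
19 October 2016 falls between 16 October 2016 and 2 April 2017, so daylight saving is in effect and Ulora Territory is at UTC−01:45.
16:00 Ulora Territory + 1h45m = 17:45 UTC.
1 November 2016 is a Tuesday, so the first Saturday is November 5.
1 March 2017 is a Wednesday, so the first Friday is March 3.
At the standard offset (UTC−11:00), 17:45 UTC − 11h = 06:45 Ishora Administrative Region standard time.
The standard-time date in Ishora Administrative Region, 19 October 2016, does not fall between 5 November 2016 and 3 March 2017, so daylight saving is not in effect and Ishora Administrative Region is at UTC−11:00.
17:45 UTC − 11h = 06:45 Ishora Administrative Region.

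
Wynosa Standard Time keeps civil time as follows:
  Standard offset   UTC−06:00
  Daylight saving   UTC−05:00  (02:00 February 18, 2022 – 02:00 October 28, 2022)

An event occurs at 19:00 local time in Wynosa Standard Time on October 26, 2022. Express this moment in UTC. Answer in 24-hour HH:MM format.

00:00

October 26, 2022 lies within the daylight-saving period (18 February – 28 October), so Wynosa Standard Time is on daylight time, UTC−05:00.
19:00 local + 5h = 00:00 UTC (rolling into the next day, 27 October 2022).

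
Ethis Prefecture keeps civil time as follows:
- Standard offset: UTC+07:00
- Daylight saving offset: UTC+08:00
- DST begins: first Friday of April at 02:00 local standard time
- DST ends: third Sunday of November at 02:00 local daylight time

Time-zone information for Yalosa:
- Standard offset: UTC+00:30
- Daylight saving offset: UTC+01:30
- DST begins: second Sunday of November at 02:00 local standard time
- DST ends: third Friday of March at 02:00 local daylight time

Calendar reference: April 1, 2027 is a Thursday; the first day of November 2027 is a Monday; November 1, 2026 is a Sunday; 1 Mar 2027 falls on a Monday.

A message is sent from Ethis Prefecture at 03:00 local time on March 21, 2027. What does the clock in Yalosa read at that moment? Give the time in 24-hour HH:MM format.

20:30

1 April 2027 is a Thursday, so the first Friday is April 2.
1 November 2027 is a Monday, so the first Sunday is November 7 and the third is November 21.
Daylight saving runs 2 April – 21 November; March 21, 2027 is outside that window, so Ethis Prefecture is on standard time at UTC+07:00.
03:00 Ethis Prefecture − 7h = 20:00 UTC (rolling into the previous day, 20 March 2027).
1 November 2026 is a Sunday, so the first Sunday is November 1 and the second is November 8.
1 March 2027 is a Monday, so the first Friday is March 5 and the third is March 19.
At the standard offset (UTC+00:30), 20:00 UTC + 0h30m = 20:30 Yalosa standard time.
The standard-time date in Yalosa, March 20, 2027, does not fall between 8 November 2026 and 19 March 2027, so daylight saving is not in effect and Yalosa is at UTC+00:30.
20:00 UTC + 0h30m = 20:30 Yalosa.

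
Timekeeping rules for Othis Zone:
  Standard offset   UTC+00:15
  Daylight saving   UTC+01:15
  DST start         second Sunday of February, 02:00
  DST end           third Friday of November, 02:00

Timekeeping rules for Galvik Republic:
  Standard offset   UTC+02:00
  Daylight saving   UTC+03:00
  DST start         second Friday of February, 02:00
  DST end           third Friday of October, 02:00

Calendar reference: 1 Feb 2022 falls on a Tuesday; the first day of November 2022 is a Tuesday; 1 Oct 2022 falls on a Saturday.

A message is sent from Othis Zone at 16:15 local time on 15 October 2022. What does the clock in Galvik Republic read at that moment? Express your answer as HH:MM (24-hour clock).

1 February 2022 is a Tuesday, so the first Sunday is February 6 and the second is February 13.
1 November 2022 is a Tuesday, so the first Friday is November 4 and the third is November 18.
15 October 2022 lies within the daylight-saving period (13 February – 18 November), so Othis Zone is on daylight time, UTC+01:15.
16:15 Othis Zone − 1h15m = 15:00 UTC.
1 February 2022 is a Tuesday, so the first Friday is February 4 and the second is February 11.
1 October 2022 is a Saturday, so the first Friday is October 7 and the third is October 21.
At the standard offset (UTC+02:00), 15:00 UTC + 2h = 17:00 Galvik Republic standard time.
The standard-time date in Galvik Republic, 15 October 2022, lies within the daylight-saving period (11 February – 21 October), so Galvik Republic is on daylight time, UTC+03:00.
15:00 UTC + 3h = 18:00 Galvik Republic.

18:00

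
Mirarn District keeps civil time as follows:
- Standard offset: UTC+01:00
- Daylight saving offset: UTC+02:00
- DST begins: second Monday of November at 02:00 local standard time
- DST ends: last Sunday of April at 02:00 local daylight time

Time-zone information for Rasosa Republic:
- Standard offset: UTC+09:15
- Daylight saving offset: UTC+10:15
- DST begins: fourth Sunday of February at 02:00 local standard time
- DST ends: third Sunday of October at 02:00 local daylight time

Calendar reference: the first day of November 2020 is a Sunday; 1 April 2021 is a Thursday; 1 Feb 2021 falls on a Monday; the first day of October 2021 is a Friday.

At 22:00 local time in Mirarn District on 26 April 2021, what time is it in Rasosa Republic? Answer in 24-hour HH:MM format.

07:15

1 November 2020 is a Sunday, so the first Monday is November 2 and the second is November 9.
1 April 2021 is a Thursday, so Sundays fall on 4, 11, 18, 25; the last is April 25.
26 April 2021 does not fall between 9 November 2020 and 25 April 2021, so daylight saving is not in effect and Mirarn District is at UTC+01:00.
22:00 Mirarn District − 1h = 21:00 UTC.
1 February 2021 is a Monday, so the first Sunday is February 7 and the fourth is February 28.
1 October 2021 is a Friday, so the first Sunday is October 3 and the third is October 17.
At the standard offset (UTC+09:15), 21:00 UTC + 9h15m = 06:15 Rasosa Republic standard time (rolling into the next day, 27 April 2021).
Daylight saving runs 28 February – 17 October; the standard-time date in Rasosa Republic, 27 April 2021, is inside that window, so Rasosa Republic is at UTC+10:15.
21:00 UTC + 10h15m = 07:15 Rasosa Republic (rolling into the next day, 27 April 2021).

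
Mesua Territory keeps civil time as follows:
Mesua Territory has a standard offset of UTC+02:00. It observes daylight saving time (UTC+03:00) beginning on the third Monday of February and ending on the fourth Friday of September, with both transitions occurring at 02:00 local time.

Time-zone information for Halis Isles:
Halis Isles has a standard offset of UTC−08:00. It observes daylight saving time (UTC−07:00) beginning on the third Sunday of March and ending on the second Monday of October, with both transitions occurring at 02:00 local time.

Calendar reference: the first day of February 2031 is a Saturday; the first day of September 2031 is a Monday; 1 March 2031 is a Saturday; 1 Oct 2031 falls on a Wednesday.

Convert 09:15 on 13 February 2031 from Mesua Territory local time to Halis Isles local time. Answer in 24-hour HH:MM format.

23:15

1 February 2031 is a Saturday, so the first Monday is February 3 and the third is February 17.
1 September 2031 is a Monday, so the first Friday is September 5 and the fourth is September 26.
Daylight saving runs 17 February – 26 September; 13 February 2031 is outside that window, so Mesua Territory is on standard time at UTC+02:00.
09:15 Mesua Territory − 2h = 07:15 UTC.
1 March 2031 is a Saturday, so the first Sunday is March 2 and the third is March 16.
1 October 2031 is a Wednesday, so the first Monday is October 6 and the second is October 13.
At the standard offset (UTC−08:00), 07:15 UTC − 8h = 23:15 Halis Isles standard time (rolling into the previous day, 12 February 2031).
Daylight saving runs 16 March – 13 October; the standard-time date in Halis Isles, 12 February 2031, is outside that window, so Halis Isles is on standard time at UTC−08:00.
07:15 UTC − 8h = 23:15 Halis Isles (rolling into the previous day, 12 February 2031).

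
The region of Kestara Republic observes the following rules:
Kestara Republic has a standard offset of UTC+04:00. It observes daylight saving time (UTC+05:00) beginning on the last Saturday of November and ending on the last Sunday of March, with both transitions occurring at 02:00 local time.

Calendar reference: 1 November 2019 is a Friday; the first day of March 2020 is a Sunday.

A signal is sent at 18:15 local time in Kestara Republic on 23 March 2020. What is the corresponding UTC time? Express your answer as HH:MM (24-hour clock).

1 November 2019 is a Friday, so Saturdays fall on 2, 9, 16, 23, 30; the last is November 30.
1 March 2020 is a Sunday, so Sundays fall on 1, 8, 15, 22, 29; the last is March 29.
Daylight saving runs 30 November 2019 – 29 March 2020; 23 March 2020 is inside that window, so Kestara Republic is at UTC+05:00.
18:15 local − 5h = 13:15 UTC.

13:15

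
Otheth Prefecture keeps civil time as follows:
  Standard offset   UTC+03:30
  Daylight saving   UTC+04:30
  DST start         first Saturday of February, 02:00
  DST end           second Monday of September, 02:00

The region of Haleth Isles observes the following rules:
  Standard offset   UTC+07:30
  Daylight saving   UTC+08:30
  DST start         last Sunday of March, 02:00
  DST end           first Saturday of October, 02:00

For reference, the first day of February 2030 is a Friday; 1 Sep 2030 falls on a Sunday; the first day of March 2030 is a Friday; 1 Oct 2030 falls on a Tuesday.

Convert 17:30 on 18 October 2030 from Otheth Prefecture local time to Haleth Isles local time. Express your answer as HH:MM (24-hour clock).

21:30

1 February 2030 is a Friday, so the first Saturday is February 2.
1 September 2030 is a Sunday, so the first Monday is September 2 and the second is September 9.
18 October 2030 does not fall between 2 February and 9 September, so daylight saving is not in effect and Otheth Prefecture is at UTC+03:30.
17:30 Otheth Prefecture − 3h30m = 14:00 UTC.
1 March 2030 is a Friday, so Sundays fall on 3, 10, 17, 24, 31; the last is March 31.
1 October 2030 is a Tuesday, so the first Saturday is October 5.
At the standard offset (UTC+07:30), 14:00 UTC + 7h30m = 21:30 Haleth Isles standard time.
The standard-time date in Haleth Isles, 18 October 2030, is outside the daylight-saving period (31 March – 5 October), so Haleth Isles is on standard time, UTC+07:30.
14:00 UTC + 7h30m = 21:30 Haleth Isles.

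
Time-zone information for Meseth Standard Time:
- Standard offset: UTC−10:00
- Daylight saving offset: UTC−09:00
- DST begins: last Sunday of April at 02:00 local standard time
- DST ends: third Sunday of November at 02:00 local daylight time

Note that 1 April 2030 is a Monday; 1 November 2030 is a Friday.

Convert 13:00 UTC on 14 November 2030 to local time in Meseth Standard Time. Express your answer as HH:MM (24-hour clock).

1 April 2030 is a Monday, so Sundays fall on 7, 14, 21, 28; the last is April 28.
1 November 2030 is a Friday, so the first Sunday is November 3 and the third is November 17.
At the standard offset (UTC−10:00), 13:00 UTC − 10h = 03:00 Meseth Standard Time standard time.
The standard-time date in Meseth Standard Time, 14 November 2030, falls between 28 April and 17 November, so daylight saving is in effect and Meseth Standard Time is at UTC−09:00.
13:00 UTC − 9h = 04:00 local.

04:00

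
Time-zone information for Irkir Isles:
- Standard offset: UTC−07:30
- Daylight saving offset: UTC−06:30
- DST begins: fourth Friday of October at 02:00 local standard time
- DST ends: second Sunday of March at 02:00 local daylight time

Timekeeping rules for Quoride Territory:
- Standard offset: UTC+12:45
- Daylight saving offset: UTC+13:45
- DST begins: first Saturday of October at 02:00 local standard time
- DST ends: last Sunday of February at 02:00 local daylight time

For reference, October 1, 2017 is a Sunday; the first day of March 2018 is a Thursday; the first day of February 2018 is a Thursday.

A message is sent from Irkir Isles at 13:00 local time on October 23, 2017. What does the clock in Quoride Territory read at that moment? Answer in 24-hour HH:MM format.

10:15

1 October 2017 is a Sunday, so the first Friday is October 6 and the fourth is October 27.
1 March 2018 is a Thursday, so the first Sunday is March 4 and the second is March 11.
Daylight saving runs 27 October 2017 – 11 March 2018; October 23, 2017 is outside that window, so Irkir Isles is on standard time at UTC−07:30.
13:00 Irkir Isles + 7h30m = 20:30 UTC.
1 October 2017 is a Sunday, so the first Saturday is October 7.
1 February 2018 is a Thursday, so Sundays fall on 4, 11, 18, 25; the last is February 25.
At the standard offset (UTC+12:45), 20:30 UTC + 12h45m = 09:15 Quoride Territory standard time (rolling into the next day, 24 October 2017).
The standard-time date in Quoride Territory, October 24, 2017, lies within the daylight-saving period (7 October 2017 – 25 February 2018), so Quoride Territory is on daylight time, UTC+13:45.
20:30 UTC + 13h45m = 10:15 Quoride Territory (rolling into the next day, 24 October 2017).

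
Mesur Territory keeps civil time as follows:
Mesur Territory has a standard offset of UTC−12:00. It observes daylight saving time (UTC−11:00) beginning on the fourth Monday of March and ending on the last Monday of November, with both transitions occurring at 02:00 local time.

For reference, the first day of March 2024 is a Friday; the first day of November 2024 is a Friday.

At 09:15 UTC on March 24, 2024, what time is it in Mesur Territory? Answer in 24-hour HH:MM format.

1 March 2024 is a Friday, so the first Monday is March 4 and the fourth is March 25.
1 November 2024 is a Friday, so Mondays fall on 4, 11, 18, 25; the last is November 25.
At the standard offset (UTC−12:00), 09:15 UTC − 12h = 21:15 Mesur Territory standard time (rolling into the previous day, 23 March 2024).
Daylight saving runs 25 March – 25 November; the standard-time date in Mesur Territory, March 23, 2024, is outside that window, so Mesur Territory is on standard time at UTC−12:00.
09:15 UTC − 12h = 21:15 local (rolling into the previous day, 23 March 2024).

21:15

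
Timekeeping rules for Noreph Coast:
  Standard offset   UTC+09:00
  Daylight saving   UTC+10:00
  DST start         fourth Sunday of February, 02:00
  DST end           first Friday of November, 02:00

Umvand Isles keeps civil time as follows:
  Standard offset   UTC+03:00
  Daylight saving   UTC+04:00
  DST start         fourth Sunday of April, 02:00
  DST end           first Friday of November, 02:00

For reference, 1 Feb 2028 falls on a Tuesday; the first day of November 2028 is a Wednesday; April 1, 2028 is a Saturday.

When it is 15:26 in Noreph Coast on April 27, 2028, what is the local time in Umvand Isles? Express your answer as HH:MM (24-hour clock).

1 February 2028 is a Tuesday, so the first Sunday is February 6 and the fourth is February 27.
1 November 2028 is a Wednesday, so the first Friday is November 3.
April 27, 2028 falls between 27 February and 3 November, so daylight saving is in effect and Noreph Coast is at UTC+10:00.
15:26 Noreph Coast − 10h = 05:26 UTC.
1 April 2028 is a Saturday, so the first Sunday is April 2 and the fourth is April 23.
1 November 2028 is a Wednesday, so the first Friday is November 3.
At the standard offset (UTC+03:00), 05:26 UTC + 3h = 08:26 Umvand Isles standard time.
The standard-time date in Umvand Isles, April 27, 2028, falls between 23 April and 3 November, so daylight saving is in effect and Umvand Isles is at UTC+04:00.
05:26 UTC + 4h = 09:26 Umvand Isles.

09:26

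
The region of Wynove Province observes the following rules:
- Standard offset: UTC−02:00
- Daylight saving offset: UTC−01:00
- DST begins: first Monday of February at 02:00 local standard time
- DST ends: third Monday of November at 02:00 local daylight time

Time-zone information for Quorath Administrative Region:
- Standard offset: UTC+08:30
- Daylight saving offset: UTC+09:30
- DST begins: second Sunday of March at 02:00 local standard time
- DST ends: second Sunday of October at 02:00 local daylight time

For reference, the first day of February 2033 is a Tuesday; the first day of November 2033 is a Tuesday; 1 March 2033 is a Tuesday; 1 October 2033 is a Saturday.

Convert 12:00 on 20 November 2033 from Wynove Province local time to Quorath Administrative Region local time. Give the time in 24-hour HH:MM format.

1 February 2033 is a Tuesday, so the first Monday is February 7.
1 November 2033 is a Tuesday, so the first Monday is November 7 and the third is November 21.
20 November 2033 lies within the daylight-saving period (7 February – 21 November), so Wynove Province is on daylight time, UTC−01:00.
12:00 Wynove Province + 1h = 13:00 UTC.
1 March 2033 is a Tuesday, so the first Sunday is March 6 and the second is March 13.
1 October 2033 is a Saturday, so the first Sunday is October 2 and the second is October 9.
At the standard offset (UTC+08:30), 13:00 UTC + 8h30m = 21:30 Quorath Administrative Region standard time.
Daylight saving runs 13 March – 9 October; the standard-time date in Quorath Administrative Region, 20 November 2033, is outside that window, so Quorath Administrative Region is on standard time at UTC+08:30.
13:00 UTC + 8h30m = 21:30 Quorath Administrative Region.

21:30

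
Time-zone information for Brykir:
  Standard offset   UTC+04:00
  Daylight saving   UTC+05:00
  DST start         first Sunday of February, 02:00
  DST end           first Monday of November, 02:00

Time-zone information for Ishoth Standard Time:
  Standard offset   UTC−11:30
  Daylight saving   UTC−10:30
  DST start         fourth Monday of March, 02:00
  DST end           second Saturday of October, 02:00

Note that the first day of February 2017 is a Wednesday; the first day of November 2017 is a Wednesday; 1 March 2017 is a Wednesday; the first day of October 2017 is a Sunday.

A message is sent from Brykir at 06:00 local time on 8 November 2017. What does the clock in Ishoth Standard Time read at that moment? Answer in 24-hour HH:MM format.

1 February 2017 is a Wednesday, so the first Sunday is February 5.
1 November 2017 is a Wednesday, so the first Monday is November 6.
8 November 2017 does not fall between 5 February and 6 November, so daylight saving is not in effect and Brykir is at UTC+04:00.
06:00 Brykir − 4h = 02:00 UTC.
1 March 2017 is a Wednesday, so the first Monday is March 6 and the fourth is March 27.
1 October 2017 is a Sunday, so the first Saturday is October 7 and the second is October 14.
At the standard offset (UTC−11:30), 02:00 UTC − 11h30m = 14:30 Ishoth Standard Time standard time (rolling into the previous day, 7 November 2017).
The standard-time date in Ishoth Standard Time, 7 November 2017, is outside the daylight-saving period (27 March – 14 October), so Ishoth Standard Time is on standard time, UTC−11:30.
02:00 UTC − 11h30m = 14:30 Ishoth Standard Time (rolling into the previous day, 7 November 2017).

14:30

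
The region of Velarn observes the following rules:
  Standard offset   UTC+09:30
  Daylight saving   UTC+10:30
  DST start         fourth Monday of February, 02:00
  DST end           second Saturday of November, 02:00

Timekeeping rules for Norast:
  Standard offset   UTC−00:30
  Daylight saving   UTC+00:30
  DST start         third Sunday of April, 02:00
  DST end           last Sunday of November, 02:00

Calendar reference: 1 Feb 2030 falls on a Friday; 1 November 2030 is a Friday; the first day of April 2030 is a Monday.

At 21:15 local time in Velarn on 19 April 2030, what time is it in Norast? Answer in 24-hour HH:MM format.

10:15

1 February 2030 is a Friday, so the first Monday is February 4 and the fourth is February 25.
1 November 2030 is a Friday, so the first Saturday is November 2 and the second is November 9.
19 April 2030 lies within the daylight-saving period (25 February – 9 November), so Velarn is on daylight time, UTC+10:30.
21:15 Velarn − 10h30m = 10:45 UTC.
1 April 2030 is a Monday, so the first Sunday is April 7 and the third is April 21.
1 November 2030 is a Friday, so Sundays fall on 3, 10, 17, 24; the last is November 24.
At the standard offset (UTC−00:30), 10:45 UTC − 0h30m = 10:15 Norast standard time.
The standard-time date in Norast, 19 April 2030, does not fall between 21 April and 24 November, so daylight saving is not in effect and Norast is at UTC−00:30.
10:45 UTC − 0h30m = 10:15 Norast.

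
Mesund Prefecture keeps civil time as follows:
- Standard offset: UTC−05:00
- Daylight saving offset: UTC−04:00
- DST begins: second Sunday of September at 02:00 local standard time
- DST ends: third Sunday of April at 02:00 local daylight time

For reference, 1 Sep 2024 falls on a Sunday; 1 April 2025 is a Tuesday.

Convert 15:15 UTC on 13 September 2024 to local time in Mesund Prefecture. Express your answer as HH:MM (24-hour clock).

11:15

1 September 2024 is a Sunday, so the first Sunday is September 1 and the second is September 8.
1 April 2025 is a Tuesday, so the first Sunday is April 6 and the third is April 20.
At the standard offset (UTC−05:00), 15:15 UTC − 5h = 10:15 Mesund Prefecture standard time.
The standard-time date in Mesund Prefecture, 13 September 2024, lies within the daylight-saving period (8 September 2024 – 20 April 2025), so Mesund Prefecture is on daylight time, UTC−04:00.
15:15 UTC − 4h = 11:15 local.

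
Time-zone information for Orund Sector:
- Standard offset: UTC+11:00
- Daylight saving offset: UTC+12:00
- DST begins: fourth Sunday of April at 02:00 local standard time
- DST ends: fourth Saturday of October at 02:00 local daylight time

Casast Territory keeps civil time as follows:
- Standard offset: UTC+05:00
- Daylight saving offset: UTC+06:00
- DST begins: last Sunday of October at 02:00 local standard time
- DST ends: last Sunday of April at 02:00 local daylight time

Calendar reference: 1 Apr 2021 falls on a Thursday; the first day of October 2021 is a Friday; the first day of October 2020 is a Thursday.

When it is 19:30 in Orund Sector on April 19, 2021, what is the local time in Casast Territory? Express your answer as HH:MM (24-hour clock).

14:30

1 April 2021 is a Thursday, so the first Sunday is April 4 and the fourth is April 25.
1 October 2021 is a Friday, so the first Saturday is October 2 and the fourth is October 23.
Daylight saving runs 25 April – 23 October; April 19, 2021 is outside that window, so Orund Sector is on standard time at UTC+11:00.
19:30 Orund Sector − 11h = 08:30 UTC.
1 October 2020 is a Thursday, so Sundays fall on 4, 11, 18, 25; the last is October 25.
1 April 2021 is a Thursday, so Sundays fall on 4, 11, 18, 25; the last is April 25.
At the standard offset (UTC+05:00), 08:30 UTC + 5h = 13:30 Casast Territory standard time.
The standard-time date in Casast Territory, April 19, 2021, falls between 25 October 2020 and 25 April 2021, so daylight saving is in effect and Casast Territory is at UTC+06:00.
08:30 UTC + 6h = 14:30 Casast Territory.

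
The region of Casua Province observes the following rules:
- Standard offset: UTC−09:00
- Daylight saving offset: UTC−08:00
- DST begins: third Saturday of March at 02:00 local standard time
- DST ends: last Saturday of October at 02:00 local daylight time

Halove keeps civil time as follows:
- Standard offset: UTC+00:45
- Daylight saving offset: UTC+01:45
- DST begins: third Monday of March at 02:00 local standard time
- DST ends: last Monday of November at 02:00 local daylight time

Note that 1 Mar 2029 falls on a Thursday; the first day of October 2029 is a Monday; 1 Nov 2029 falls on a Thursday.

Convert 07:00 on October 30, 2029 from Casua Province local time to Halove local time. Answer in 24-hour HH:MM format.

17:45

1 March 2029 is a Thursday, so the first Saturday is March 3 and the third is March 17.
1 October 2029 is a Monday, so Saturdays fall on 6, 13, 20, 27; the last is October 27.
October 30, 2029 does not fall between 17 March and 27 October, so daylight saving is not in effect and Casua Province is at UTC−09:00.
07:00 Casua Province + 9h = 16:00 UTC.
1 March 2029 is a Thursday, so the first Monday is March 5 and the third is March 19.
1 November 2029 is a Thursday, so Mondays fall on 5, 12, 19, 26; the last is November 26.
At the standard offset (UTC+00:45), 16:00 UTC + 0h45m = 16:45 Halove standard time.
The standard-time date in Halove, October 30, 2029, lies within the daylight-saving period (19 March – 26 November), so Halove is on daylight time, UTC+01:45.
16:00 UTC + 1h45m = 17:45 Halove.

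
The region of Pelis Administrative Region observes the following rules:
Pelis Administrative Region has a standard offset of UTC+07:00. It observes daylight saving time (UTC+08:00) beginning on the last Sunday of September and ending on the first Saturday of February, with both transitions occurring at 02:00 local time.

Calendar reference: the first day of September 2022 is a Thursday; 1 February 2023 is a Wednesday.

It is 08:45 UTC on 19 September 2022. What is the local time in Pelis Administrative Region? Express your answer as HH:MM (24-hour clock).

15:45

1 September 2022 is a Thursday, so Sundays fall on 4, 11, 18, 25; the last is September 25.
1 February 2023 is a Wednesday, so the first Saturday is February 4.
At the standard offset (UTC+07:00), 08:45 UTC + 7h = 15:45 Pelis Administrative Region standard time.
The standard-time date in Pelis Administrative Region, 19 September 2022, does not fall between 25 September 2022 and 4 February 2023, so daylight saving is not in effect and Pelis Administrative Region is at UTC+07:00.
08:45 UTC + 7h = 15:45 local.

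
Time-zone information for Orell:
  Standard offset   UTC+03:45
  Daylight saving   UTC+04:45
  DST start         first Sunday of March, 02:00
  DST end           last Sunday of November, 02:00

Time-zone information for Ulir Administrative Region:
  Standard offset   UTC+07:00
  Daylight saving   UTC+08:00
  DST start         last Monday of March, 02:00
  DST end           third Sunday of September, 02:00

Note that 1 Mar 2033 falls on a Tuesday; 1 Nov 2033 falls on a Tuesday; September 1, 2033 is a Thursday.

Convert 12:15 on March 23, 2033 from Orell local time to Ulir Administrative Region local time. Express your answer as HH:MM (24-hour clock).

14:30

1 March 2033 is a Tuesday, so the first Sunday is March 6.
1 November 2033 is a Tuesday, so Sundays fall on 6, 13, 20, 27; the last is November 27.
Daylight saving runs 6 March – 27 November; March 23, 2033 is inside that window, so Orell is at UTC+04:45.
12:15 Orell − 4h45m = 07:30 UTC.
1 March 2033 is a Tuesday, so Mondays fall on 7, 14, 21, 28; the last is March 28.
1 September 2033 is a Thursday, so the first Sunday is September 4 and the third is September 18.
At the standard offset (UTC+07:00), 07:30 UTC + 7h = 14:30 Ulir Administrative Region standard time.
Daylight saving runs 28 March – 18 September; the standard-time date in Ulir Administrative Region, March 23, 2033, is outside that window, so Ulir Administrative Region is on standard time at UTC+07:00.
07:30 UTC + 7h = 14:30 Ulir Administrative Region.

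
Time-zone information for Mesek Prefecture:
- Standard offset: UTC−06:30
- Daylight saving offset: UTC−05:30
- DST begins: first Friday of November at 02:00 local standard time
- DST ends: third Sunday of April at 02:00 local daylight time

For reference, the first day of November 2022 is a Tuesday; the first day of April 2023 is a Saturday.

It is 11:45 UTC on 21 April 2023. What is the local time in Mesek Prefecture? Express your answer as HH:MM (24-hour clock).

05:15

1 November 2022 is a Tuesday, so the first Friday is November 4.
1 April 2023 is a Saturday, so the first Sunday is April 2 and the third is April 16.
At the standard offset (UTC−06:30), 11:45 UTC − 6h30m = 05:15 Mesek Prefecture standard time.
The standard-time date in Mesek Prefecture, 21 April 2023, does not fall between 4 November 2022 and 16 April 2023, so daylight saving is not in effect and Mesek Prefecture is at UTC−06:30.
11:45 UTC − 6h30m = 05:15 local.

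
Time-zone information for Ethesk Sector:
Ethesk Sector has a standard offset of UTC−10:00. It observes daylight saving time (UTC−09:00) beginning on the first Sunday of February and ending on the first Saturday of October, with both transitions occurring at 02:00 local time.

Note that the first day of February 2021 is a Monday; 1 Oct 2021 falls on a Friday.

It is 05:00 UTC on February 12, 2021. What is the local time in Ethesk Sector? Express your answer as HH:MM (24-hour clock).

20:00

1 February 2021 is a Monday, so the first Sunday is February 7.
1 October 2021 is a Friday, so the first Saturday is October 2.
At the standard offset (UTC−10:00), 05:00 UTC − 10h = 19:00 Ethesk Sector standard time (rolling into the previous day, 11 February 2021).
The standard-time date in Ethesk Sector, February 11, 2021, lies within the daylight-saving period (7 February – 2 October), so Ethesk Sector is on daylight time, UTC−09:00.
05:00 UTC − 9h = 20:00 local (rolling into the previous day, 11 February 2021).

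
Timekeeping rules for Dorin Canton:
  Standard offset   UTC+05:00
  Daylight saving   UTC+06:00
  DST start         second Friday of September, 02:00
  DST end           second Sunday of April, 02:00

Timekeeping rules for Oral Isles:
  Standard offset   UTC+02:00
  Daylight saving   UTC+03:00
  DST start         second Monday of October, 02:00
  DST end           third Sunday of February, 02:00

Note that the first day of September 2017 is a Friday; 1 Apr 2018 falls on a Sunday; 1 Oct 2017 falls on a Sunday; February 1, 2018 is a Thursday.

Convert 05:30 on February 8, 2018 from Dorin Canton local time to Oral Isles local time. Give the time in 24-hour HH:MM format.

1 September 2017 is a Friday, so the first Friday is September 1 and the second is September 8.
1 April 2018 is a Sunday, so the first Sunday is April 1 and the second is April 8.
Daylight saving runs 8 September 2017 – 8 April 2018; February 8, 2018 is inside that window, so Dorin Canton is at UTC+06:00.
05:30 Dorin Canton − 6h = 23:30 UTC (rolling into the previous day, 7 February 2018).
1 October 2017 is a Sunday, so the first Monday is October 2 and the second is October 9.
1 February 2018 is a Thursday, so the first Sunday is February 4 and the third is February 18.
At the standard offset (UTC+02:00), 23:30 UTC + 2h = 01:30 Oral Isles standard time (rolling into the next day, 8 February 2018).
The standard-time date in Oral Isles, February 8, 2018, lies within the daylight-saving period (9 October 2017 – 18 February 2018), so Oral Isles is on daylight time, UTC+03:00.
23:30 UTC + 3h = 02:30 Oral Isles (rolling into the next day, 8 February 2018).

02:30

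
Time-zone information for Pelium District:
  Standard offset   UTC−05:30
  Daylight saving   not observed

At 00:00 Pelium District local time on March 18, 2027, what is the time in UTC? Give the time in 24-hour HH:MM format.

Pelium District has no daylight saving, so its offset is UTC−05:30 year-round.
00:00 local + 5h30m = 05:30 UTC.

05:30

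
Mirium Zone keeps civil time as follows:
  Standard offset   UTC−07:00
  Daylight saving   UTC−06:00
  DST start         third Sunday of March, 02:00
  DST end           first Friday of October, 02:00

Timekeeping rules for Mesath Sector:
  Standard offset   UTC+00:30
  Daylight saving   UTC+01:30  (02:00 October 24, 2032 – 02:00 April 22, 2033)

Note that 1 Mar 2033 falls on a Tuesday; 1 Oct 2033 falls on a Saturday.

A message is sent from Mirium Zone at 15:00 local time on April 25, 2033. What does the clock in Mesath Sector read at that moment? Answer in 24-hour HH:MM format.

21:30

1 March 2033 is a Tuesday, so the first Sunday is March 6 and the third is March 20.
1 October 2033 is a Saturday, so the first Friday is October 7.
Daylight saving runs 20 March – 7 October; April 25, 2033 is inside that window, so Mirium Zone is at UTC−06:00.
15:00 Mirium Zone + 6h = 21:00 UTC.
At the standard offset (UTC+00:30), 21:00 UTC + 0h30m = 21:30 Mesath Sector standard time.
The standard-time date in Mesath Sector, April 25, 2033, does not fall between 24 October 2032 and 22 April 2033, so daylight saving is not in effect and Mesath Sector is at UTC+00:30.
21:00 UTC + 0h30m = 21:30 Mesath Sector.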